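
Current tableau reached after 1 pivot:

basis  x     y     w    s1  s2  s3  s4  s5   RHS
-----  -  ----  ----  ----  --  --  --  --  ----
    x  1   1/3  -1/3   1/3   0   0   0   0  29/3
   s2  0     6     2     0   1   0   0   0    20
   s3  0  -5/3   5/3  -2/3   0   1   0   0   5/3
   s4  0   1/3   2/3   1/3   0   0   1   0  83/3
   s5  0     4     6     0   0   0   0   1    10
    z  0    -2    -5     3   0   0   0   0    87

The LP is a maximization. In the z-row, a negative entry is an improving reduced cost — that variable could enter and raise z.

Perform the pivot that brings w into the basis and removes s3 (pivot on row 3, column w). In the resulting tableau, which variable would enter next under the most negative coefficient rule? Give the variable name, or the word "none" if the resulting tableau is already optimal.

y

Pivot element 5/3. New z-row = old z-row − (-5)·(row 3/(5/3)).
Updated z-row coefficients: x: 0, y: -7, w: 0, s1: 1, s2: 0, s3: 3, s4: 0, s5: 0.
The most negative is -7 in column y, so y would enter next.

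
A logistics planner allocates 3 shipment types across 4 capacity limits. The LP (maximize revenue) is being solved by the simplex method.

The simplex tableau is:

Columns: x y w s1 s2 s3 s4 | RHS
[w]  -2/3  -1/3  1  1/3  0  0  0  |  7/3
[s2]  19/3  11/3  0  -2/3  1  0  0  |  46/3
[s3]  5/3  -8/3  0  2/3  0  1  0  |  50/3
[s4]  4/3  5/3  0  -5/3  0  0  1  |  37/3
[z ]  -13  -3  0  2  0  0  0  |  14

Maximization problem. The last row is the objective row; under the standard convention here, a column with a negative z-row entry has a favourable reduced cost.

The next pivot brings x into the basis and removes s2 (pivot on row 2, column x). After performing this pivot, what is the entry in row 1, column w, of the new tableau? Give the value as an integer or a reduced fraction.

1

Pivot element is row 2, column x: 19/3.
Normalize row 2: new (row 2, w) = 0/(19/3) = 0.
row 1 ← row 1 − (-2/3)·(new row 2): 1 − (-2/3)·0 = 1.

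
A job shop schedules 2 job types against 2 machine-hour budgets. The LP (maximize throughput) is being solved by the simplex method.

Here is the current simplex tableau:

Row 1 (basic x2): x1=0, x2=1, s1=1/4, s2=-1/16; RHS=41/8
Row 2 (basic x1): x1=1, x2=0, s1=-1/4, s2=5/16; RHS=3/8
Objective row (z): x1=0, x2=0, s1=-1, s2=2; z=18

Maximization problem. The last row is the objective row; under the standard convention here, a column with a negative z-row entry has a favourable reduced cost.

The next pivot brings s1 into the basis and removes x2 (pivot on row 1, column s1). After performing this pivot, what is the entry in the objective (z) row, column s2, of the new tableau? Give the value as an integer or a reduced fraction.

Pivot element is row 1, column s1: 1/4.
Normalize row 1: new (row 1, s2) = (-1/16)/(1/4) = -1/4.
z-row ← z-row − (-1)·(new row 1): 2 − (-1)·(-1/4) = 7/4.

7/4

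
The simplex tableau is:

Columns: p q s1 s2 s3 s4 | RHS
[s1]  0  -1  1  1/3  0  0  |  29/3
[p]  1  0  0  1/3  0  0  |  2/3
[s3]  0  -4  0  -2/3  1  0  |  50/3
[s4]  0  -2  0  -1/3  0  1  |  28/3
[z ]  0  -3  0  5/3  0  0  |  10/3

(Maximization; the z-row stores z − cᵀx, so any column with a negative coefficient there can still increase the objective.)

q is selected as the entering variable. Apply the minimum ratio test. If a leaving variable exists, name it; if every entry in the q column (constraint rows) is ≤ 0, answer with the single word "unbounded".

unbounded

q-column entries: row 1: -1, row 2: 0, row 3: -4, row 4: -2. All ≤ 0, so q can increase without bound; the LP is unbounded in this direction.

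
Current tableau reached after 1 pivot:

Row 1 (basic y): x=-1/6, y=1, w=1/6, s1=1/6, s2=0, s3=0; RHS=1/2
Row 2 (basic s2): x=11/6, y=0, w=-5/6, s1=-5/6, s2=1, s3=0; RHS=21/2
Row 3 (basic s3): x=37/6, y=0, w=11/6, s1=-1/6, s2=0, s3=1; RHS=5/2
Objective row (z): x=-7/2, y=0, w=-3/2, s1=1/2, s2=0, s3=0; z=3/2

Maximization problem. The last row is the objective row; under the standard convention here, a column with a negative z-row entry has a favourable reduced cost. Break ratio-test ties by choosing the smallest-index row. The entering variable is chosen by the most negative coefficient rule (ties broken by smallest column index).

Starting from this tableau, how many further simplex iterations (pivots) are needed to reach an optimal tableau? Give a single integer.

pivot: x in, s3 out → z = 108/37
pivot: w in, x out → z = 39/11
No improving column remains; optimal.

2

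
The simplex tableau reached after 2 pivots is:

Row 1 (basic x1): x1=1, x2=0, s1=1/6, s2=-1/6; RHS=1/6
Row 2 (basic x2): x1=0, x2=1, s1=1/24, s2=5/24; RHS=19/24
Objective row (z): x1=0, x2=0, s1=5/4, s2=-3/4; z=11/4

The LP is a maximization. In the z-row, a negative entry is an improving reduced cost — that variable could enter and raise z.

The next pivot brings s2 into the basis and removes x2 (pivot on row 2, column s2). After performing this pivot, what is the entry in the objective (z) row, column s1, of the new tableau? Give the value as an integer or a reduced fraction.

7/5

Pivot element is row 2, column s2: 5/24.
Normalize row 2: new (row 2, s1) = (1/24)/(5/24) = 1/5.
z-row ← z-row − (-3/4)·(new row 2): 5/4 − (-3/4)·(1/5) = 7/5.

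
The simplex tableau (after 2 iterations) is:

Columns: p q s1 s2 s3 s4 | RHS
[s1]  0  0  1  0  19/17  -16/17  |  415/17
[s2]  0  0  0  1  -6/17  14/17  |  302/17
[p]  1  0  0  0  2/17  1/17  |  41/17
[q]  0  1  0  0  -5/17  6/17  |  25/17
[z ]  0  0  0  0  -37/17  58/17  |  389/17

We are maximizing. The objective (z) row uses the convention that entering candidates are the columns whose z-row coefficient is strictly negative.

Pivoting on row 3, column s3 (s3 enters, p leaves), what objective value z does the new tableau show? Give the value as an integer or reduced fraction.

135/2

Minimum ratio for s3: (41/17)/(2/17) = 41/2.
z changes by −(z-row coeff of s3)·ratio = −(-37/17)·(41/2) = 1517/34.
New z = 389/17 + (1517/34) = 135/2.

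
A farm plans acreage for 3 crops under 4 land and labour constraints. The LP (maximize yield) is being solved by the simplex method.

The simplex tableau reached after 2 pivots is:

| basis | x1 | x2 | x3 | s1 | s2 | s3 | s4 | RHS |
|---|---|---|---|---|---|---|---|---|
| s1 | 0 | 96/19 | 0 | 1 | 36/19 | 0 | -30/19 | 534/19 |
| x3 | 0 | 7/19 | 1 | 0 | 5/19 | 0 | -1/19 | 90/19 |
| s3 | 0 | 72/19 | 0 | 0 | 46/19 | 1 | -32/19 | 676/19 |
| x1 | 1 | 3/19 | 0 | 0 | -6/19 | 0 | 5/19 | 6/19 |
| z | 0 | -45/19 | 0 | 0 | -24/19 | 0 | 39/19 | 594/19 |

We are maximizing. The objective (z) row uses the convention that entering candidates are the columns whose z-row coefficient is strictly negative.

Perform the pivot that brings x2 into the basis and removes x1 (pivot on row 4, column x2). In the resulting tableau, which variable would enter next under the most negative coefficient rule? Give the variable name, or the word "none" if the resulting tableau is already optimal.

Pivot element 3/19. New z-row = old z-row − (-45/19)·(row 4/(3/19)).
Updated z-row coefficients: x1: 15, x2: 0, x3: 0, s1: 0, s2: -6, s3: 0, s4: 6.
The most negative is -6 in column s2, so s2 would enter next.

s2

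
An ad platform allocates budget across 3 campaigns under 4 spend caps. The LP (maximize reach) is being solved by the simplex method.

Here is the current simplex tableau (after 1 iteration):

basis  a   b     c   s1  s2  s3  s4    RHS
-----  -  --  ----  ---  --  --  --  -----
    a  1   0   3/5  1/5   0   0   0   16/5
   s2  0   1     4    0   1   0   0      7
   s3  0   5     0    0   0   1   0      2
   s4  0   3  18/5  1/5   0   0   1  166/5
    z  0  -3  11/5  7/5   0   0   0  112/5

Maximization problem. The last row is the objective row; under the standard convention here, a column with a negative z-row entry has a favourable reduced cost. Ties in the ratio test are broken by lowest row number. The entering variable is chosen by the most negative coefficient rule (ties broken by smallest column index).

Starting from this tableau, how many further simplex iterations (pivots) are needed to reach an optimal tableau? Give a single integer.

1

pivot: b in, s3 out → z = 118/5
No improving column remains; optimal.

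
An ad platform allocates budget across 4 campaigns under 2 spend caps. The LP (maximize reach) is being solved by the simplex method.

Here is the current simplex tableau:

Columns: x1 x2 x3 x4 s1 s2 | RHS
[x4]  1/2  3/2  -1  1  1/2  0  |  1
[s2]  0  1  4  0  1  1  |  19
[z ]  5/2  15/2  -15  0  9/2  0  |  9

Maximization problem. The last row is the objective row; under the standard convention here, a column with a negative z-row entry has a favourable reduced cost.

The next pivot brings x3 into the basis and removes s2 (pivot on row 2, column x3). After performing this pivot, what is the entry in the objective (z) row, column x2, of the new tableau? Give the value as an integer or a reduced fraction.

Pivot element is row 2, column x3: 4.
Normalize row 2: new (row 2, x2) = 1/4 = 1/4.
z-row ← z-row − (-15)·(new row 2): 15/2 − (-15)·(1/4) = 45/4.

45/4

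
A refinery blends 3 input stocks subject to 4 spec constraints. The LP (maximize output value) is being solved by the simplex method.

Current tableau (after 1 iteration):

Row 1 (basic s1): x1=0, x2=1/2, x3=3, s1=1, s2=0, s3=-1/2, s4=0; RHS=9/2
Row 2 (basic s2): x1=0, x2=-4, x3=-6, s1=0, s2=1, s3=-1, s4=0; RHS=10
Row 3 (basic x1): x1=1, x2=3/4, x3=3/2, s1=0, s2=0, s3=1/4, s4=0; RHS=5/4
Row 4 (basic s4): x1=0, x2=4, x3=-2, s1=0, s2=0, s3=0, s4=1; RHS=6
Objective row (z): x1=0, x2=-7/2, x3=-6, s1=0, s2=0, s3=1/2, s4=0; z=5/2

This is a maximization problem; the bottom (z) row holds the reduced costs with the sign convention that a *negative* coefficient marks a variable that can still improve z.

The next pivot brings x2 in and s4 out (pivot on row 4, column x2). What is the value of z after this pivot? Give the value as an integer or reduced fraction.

31/4

Minimum ratio for x2: 6/4 = 3/2.
z changes by −(z-row coeff of x2)·ratio = −(-7/2)·(3/2) = 21/4.
New z = 5/2 + (21/4) = 31/4.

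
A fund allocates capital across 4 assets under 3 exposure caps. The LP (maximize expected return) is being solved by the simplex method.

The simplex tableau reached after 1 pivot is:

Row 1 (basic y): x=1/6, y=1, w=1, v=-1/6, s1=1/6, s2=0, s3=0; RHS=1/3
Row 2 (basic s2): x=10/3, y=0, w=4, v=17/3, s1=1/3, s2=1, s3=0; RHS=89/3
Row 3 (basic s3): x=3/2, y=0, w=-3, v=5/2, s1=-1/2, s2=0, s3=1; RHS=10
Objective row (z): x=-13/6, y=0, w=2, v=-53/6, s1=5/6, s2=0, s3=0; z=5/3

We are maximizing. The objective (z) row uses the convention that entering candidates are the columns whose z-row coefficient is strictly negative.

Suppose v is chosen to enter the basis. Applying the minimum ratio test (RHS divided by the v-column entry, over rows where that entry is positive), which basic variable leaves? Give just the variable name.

s3

Ratios: row 1 (y): entry -1/6 ≤ 0, skip; row 2 (s2): (89/3)/(17/3) = 89/17; row 3 (s3): 10/(5/2) = 4.
Minimum ratio 4 is in the s3 row, so s3 leaves.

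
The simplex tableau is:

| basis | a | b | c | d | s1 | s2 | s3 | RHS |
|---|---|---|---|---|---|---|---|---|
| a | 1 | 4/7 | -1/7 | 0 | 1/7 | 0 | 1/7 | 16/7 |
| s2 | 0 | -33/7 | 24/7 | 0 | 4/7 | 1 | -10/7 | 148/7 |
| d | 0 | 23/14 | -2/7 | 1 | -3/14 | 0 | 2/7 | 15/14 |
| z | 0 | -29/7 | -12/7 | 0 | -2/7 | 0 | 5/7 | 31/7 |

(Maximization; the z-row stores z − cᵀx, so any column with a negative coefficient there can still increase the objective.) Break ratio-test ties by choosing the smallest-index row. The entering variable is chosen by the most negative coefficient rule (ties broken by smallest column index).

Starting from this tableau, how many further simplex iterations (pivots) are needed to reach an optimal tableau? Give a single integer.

pivot: b in, d out → z = 164/23
pivot: c in, s2 out → z = 446/15
pivot: s1 in, a out → z = 39
No improving column remains; optimal.

3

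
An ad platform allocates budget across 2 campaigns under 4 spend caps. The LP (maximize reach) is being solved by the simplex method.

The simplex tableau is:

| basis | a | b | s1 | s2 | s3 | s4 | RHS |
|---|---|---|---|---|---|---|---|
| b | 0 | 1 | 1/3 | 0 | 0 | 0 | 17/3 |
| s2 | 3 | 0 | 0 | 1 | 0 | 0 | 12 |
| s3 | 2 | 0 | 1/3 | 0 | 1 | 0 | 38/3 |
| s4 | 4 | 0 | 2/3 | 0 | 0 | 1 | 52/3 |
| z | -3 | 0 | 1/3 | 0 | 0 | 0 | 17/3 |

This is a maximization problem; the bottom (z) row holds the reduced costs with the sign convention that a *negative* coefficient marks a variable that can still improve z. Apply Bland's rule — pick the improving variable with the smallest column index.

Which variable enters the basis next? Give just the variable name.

Objective-row coefficients: a: -3, b: 0, s1: 1/3, s2: 0, s3: 0, s4: 0.
Improving columns: a. Bland's rule picks the smallest column index → a.

a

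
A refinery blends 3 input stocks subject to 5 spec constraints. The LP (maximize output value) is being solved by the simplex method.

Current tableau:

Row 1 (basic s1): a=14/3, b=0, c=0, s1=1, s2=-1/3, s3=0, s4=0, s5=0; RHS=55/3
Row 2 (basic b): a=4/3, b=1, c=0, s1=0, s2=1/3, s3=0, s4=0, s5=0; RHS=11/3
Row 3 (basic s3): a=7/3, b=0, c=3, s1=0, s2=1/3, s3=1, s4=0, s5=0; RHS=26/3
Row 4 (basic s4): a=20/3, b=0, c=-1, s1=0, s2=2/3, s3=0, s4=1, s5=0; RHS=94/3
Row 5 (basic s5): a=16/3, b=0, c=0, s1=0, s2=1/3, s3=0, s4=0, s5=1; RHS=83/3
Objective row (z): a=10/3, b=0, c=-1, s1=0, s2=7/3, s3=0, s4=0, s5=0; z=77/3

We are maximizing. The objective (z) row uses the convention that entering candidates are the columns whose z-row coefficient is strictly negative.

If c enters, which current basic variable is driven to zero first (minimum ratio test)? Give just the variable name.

s3

Ratios: row 1 (s1): entry 0 ≤ 0, skip; row 2 (b): entry 0 ≤ 0, skip; row 3 (s3): (26/3)/3 = 26/9; row 4 (s4): entry -1 ≤ 0, skip; row 5 (s5): entry 0 ≤ 0, skip.
Minimum ratio 26/9 is in the s3 row, so s3 leaves.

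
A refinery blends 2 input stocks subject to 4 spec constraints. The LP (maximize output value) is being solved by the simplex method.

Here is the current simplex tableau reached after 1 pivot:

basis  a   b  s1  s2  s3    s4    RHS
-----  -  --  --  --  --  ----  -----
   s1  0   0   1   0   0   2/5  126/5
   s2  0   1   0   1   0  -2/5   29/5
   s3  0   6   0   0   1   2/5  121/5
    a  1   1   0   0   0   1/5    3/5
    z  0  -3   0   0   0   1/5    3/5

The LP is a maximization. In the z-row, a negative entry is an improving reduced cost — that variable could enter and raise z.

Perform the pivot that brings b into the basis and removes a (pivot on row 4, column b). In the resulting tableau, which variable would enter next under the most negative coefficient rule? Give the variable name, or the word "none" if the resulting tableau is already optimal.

none

Pivot element 1. New z-row = old z-row − (-3)·(row 4/1).
Updated z-row coefficients: a: 3, b: 0, s1: 0, s2: 0, s3: 0, s4: 4/5.
No coefficient is strictly negative; the tableau after this pivot is optimal.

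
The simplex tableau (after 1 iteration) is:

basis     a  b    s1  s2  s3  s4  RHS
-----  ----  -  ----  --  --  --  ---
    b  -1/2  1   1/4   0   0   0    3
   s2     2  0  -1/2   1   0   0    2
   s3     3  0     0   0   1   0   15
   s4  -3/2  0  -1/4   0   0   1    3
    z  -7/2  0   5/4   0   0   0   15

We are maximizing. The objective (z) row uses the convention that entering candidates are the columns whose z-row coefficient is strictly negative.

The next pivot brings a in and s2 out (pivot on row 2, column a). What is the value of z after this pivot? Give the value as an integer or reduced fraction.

37/2

Minimum ratio for a: 2/2 = 1.
z changes by −(z-row coeff of a)·ratio = −(-7/2)·1 = 7/2.
New z = 15 + (7/2) = 37/2.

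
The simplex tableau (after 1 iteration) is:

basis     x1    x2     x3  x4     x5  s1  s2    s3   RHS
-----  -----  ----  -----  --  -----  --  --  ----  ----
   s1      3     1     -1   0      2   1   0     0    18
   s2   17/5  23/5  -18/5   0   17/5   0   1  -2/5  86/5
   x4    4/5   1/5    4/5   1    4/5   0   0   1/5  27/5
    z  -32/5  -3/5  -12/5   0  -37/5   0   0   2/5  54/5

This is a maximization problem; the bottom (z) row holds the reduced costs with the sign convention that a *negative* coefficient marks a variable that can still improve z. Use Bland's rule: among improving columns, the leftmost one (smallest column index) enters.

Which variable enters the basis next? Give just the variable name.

x1

Objective-row coefficients: x1: -32/5, x2: -3/5, x3: -12/5, x4: 0, x5: -37/5, s1: 0, s2: 0, s3: 2/5.
Improving columns: x1, x2, x3, x5. Bland's rule picks the smallest column index → x1.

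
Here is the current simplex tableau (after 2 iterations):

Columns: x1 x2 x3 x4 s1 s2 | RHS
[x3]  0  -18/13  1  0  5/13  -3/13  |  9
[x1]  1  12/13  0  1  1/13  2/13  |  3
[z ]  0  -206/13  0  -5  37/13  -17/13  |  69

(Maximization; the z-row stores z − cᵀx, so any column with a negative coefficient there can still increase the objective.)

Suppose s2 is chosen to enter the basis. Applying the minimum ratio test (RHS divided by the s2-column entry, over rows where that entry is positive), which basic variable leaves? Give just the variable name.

Ratios: row 1 (x3): entry -3/13 ≤ 0, skip; row 2 (x1): 3/(2/13) = 39/2.
Minimum ratio 39/2 is in the x1 row, so x1 leaves.

x1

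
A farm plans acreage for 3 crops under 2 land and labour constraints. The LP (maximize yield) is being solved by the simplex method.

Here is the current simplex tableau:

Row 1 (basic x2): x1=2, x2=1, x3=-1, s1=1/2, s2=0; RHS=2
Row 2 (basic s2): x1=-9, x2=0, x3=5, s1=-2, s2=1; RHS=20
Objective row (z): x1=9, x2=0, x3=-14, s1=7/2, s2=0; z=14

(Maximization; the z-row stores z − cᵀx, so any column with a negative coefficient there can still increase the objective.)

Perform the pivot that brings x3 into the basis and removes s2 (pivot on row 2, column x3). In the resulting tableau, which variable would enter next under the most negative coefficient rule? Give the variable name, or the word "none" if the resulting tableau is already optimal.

Pivot element 5. New z-row = old z-row − (-14)·(row 2/5).
Updated z-row coefficients: x1: -81/5, x2: 0, x3: 0, s1: -21/10, s2: 14/5.
The most negative is -81/5 in column x1, so x1 would enter next.

x1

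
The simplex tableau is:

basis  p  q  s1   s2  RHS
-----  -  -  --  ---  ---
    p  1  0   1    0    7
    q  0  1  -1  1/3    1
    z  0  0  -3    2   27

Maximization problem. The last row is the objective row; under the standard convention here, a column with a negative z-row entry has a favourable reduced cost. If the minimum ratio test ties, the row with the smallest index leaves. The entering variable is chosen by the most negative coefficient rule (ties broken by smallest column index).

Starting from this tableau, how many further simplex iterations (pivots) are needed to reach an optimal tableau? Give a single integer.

1

pivot: s1 in, p out → z = 48
No improving column remains; optimal.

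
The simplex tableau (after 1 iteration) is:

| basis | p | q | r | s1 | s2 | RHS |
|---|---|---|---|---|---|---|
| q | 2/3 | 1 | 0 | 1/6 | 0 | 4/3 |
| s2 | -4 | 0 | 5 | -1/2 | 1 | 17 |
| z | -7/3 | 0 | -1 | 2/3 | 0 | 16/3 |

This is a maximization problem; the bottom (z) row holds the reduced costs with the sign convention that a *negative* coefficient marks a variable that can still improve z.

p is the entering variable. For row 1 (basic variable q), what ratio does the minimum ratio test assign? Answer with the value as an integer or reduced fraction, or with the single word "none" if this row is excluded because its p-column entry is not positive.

Ratio = RHS / (p entry) = (4/3) / (2/3) = 2.

2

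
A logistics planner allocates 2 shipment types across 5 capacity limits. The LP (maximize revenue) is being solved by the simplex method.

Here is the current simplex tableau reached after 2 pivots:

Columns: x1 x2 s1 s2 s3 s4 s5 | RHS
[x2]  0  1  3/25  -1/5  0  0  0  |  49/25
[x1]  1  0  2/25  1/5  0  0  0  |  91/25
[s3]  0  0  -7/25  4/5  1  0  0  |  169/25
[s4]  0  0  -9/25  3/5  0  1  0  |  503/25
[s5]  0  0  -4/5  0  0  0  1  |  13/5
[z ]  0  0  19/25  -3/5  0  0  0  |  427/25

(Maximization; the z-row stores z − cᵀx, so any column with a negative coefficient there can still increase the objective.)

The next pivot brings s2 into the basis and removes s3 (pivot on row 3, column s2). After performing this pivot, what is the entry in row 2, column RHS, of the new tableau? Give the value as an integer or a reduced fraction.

Pivot element is row 3, column s2: 4/5.
Normalize row 3: new (row 3, RHS) = (169/25)/(4/5) = 169/20.
row 2 ← row 2 − (1/5)·(new row 3): 91/25 − (1/5)·(169/20) = 39/20.

39/20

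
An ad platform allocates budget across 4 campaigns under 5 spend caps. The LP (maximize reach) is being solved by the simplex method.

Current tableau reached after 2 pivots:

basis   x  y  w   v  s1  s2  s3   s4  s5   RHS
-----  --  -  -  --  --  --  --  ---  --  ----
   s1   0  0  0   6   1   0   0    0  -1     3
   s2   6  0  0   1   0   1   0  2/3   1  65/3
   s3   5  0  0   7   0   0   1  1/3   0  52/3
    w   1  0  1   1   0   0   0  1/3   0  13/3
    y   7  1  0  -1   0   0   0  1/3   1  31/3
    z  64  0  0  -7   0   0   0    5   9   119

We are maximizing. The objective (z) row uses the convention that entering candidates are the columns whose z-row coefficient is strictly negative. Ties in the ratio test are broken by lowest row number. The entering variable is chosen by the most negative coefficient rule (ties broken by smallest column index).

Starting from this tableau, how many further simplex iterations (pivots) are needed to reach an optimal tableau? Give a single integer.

pivot: v in, s1 out → z = 245/2
No improving column remains; optimal.

1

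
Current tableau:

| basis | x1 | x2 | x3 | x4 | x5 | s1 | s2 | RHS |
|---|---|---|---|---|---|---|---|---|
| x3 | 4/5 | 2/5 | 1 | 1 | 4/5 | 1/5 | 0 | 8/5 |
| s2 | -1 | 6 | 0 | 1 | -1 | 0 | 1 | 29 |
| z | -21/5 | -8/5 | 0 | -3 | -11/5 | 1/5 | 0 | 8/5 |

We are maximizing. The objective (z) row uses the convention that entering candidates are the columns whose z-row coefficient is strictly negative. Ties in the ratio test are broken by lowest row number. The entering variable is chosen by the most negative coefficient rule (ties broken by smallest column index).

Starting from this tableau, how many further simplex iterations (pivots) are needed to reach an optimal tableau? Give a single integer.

1

pivot: x1 in, x3 out → z = 10
No improving column remains; optimal.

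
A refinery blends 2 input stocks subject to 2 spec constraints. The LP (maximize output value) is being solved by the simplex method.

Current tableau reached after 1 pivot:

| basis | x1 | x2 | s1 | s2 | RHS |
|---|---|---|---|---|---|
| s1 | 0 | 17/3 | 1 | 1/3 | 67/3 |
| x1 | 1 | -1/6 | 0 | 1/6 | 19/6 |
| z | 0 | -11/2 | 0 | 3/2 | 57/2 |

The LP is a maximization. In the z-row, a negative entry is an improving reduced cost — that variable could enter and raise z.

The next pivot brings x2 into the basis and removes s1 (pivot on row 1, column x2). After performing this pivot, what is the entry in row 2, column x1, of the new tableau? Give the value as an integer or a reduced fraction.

Pivot element is row 1, column x2: 17/3.
Normalize row 1: new (row 1, x1) = 0/(17/3) = 0.
row 2 ← row 2 − (-1/6)·(new row 1): 1 − (-1/6)·0 = 1.

1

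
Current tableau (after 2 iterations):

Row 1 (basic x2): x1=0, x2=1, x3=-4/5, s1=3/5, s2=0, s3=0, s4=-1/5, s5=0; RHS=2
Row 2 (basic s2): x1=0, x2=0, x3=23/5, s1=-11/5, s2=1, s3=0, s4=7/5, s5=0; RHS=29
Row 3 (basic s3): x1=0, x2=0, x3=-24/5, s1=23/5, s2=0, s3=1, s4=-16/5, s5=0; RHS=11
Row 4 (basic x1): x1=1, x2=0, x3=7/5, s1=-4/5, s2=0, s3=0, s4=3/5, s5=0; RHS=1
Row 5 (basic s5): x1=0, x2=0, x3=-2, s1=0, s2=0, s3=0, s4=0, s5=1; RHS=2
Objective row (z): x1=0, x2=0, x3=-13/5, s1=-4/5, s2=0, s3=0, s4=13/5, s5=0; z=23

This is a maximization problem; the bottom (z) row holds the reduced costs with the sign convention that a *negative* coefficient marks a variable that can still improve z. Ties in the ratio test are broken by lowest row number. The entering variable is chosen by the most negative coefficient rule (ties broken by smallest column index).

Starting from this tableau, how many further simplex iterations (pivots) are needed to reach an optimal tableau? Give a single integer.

2

pivot: x3 in, x1 out → z = 174/7
pivot: s1 in, s3 out → z = 554/13
No improving column remains; optimal.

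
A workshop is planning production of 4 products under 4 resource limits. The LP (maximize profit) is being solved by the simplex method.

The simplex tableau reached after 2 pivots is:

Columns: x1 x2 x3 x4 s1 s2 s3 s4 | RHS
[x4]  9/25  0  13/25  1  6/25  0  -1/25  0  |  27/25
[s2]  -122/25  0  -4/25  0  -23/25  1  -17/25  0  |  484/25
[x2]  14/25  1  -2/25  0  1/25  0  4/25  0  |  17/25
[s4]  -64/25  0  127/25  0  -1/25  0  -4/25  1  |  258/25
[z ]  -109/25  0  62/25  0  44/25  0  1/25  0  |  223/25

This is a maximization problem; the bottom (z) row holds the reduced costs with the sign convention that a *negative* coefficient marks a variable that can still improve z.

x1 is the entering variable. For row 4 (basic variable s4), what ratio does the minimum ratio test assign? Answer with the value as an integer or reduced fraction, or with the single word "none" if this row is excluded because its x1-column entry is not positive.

The x1 entry in row 4 is -64/25 ≤ 0, so this row gives no ratio.

none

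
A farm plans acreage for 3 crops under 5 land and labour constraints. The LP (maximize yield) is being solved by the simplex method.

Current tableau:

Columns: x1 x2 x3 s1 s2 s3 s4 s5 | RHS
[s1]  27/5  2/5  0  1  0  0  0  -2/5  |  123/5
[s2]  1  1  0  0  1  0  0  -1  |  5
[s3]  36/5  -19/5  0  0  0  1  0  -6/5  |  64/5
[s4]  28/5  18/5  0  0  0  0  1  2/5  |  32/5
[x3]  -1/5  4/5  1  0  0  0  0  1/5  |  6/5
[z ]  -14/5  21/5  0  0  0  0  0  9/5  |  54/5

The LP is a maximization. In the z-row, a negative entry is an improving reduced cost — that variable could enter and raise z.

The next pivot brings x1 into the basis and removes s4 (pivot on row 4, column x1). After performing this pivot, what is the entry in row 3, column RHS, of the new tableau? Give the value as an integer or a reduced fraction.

32/7

Pivot element is row 4, column x1: 28/5.
Normalize row 4: new (row 4, RHS) = (32/5)/(28/5) = 8/7.
row 3 ← row 3 − (36/5)·(new row 4): 64/5 − (36/5)·(8/7) = 32/7.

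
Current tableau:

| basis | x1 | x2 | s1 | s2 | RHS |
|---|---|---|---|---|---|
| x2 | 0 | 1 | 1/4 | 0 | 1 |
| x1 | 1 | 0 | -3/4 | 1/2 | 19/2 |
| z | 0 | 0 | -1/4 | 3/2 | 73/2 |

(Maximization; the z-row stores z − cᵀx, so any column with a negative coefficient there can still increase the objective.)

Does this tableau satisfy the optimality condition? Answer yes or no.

no

Column s1 has objective-row coefficient -1/4, which is negative; an improving pivot exists, so not yet optimal.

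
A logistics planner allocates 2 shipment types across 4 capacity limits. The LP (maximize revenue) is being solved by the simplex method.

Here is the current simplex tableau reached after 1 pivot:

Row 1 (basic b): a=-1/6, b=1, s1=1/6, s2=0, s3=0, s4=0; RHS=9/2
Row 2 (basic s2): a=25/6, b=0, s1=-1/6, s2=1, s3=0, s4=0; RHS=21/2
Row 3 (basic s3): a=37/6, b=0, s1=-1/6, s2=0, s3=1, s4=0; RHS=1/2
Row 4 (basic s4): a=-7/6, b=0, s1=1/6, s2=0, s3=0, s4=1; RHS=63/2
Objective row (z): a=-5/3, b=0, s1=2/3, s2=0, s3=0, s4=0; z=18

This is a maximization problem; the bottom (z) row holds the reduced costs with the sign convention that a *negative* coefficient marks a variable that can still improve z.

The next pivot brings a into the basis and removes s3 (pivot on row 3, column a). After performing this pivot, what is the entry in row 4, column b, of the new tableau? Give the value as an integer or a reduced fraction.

Pivot element is row 3, column a: 37/6.
Normalize row 3: new (row 3, b) = 0/(37/6) = 0.
row 4 ← row 4 − (-7/6)·(new row 3): 0 − (-7/6)·0 = 0.

0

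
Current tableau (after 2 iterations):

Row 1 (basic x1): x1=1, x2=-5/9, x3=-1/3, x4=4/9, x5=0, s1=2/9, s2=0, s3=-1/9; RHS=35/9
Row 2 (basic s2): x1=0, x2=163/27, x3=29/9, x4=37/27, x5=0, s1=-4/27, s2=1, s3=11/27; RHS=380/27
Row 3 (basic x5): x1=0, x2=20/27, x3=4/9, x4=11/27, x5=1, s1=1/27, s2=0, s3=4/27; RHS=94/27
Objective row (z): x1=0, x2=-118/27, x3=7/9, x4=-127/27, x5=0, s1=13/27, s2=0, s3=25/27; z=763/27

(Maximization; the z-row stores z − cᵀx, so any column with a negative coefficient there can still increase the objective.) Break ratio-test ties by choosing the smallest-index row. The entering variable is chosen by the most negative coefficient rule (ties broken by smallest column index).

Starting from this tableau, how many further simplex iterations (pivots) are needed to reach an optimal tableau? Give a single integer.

1

pivot: x4 in, x5 out → z = 753/11
No improving column remains; optimal.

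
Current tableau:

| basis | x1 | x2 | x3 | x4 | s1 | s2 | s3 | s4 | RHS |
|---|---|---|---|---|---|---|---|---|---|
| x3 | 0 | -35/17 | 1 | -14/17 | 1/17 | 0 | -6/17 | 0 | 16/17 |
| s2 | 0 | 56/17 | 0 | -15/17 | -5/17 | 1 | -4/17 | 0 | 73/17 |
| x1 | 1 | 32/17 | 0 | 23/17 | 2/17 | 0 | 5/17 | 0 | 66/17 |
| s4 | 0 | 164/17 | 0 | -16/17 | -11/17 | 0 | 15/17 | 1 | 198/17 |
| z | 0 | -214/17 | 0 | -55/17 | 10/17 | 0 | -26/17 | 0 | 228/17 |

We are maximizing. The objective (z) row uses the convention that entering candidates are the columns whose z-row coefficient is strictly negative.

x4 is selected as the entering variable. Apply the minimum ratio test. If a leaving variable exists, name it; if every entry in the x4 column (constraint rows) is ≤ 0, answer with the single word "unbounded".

Ratios: row 1 (x3): entry -14/17 ≤ 0, skip; row 2 (s2): entry -15/17 ≤ 0, skip; row 3 (x1): (66/17)/(23/17) = 66/23; row 4 (s4): entry -16/17 ≤ 0, skip.
Minimum ratio is in the x1 row, so x1 leaves.

x1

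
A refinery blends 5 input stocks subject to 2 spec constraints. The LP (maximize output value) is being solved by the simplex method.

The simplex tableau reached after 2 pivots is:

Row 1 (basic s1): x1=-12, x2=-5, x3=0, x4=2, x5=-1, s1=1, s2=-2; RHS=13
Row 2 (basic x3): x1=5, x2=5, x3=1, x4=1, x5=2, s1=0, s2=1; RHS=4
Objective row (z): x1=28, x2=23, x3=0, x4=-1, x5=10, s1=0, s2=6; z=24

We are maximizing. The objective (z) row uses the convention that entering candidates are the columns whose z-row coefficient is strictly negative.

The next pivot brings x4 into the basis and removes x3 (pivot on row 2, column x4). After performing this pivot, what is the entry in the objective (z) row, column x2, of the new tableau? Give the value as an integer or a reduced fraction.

Pivot element is row 2, column x4: 1.
Normalize row 2: new (row 2, x2) = 5/1 = 5.
z-row ← z-row − (-1)·(new row 2): 23 − (-1)·5 = 28.

28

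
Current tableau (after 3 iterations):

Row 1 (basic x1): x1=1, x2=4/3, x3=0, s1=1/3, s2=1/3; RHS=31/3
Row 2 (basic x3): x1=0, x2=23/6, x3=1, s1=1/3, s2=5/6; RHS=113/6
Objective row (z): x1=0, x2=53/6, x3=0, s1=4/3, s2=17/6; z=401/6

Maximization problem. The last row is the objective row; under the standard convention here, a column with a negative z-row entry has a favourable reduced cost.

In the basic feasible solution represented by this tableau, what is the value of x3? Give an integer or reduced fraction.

113/6

x3 is basic (row 2); its value is the RHS of that row: 113/6.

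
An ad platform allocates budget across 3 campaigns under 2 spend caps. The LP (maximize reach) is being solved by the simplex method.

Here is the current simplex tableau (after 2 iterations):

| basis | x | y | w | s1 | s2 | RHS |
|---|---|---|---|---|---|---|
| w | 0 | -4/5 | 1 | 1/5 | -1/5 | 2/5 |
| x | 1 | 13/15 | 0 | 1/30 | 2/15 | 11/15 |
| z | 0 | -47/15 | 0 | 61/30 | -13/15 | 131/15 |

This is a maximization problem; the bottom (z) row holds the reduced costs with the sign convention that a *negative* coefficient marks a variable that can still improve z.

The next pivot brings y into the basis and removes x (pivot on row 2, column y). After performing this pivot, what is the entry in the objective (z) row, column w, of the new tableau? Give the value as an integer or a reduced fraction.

Pivot element is row 2, column y: 13/15.
Normalize row 2: new (row 2, w) = 0/(13/15) = 0.
z-row ← z-row − (-47/15)·(new row 2): 0 − (-47/15)·0 = 0.

0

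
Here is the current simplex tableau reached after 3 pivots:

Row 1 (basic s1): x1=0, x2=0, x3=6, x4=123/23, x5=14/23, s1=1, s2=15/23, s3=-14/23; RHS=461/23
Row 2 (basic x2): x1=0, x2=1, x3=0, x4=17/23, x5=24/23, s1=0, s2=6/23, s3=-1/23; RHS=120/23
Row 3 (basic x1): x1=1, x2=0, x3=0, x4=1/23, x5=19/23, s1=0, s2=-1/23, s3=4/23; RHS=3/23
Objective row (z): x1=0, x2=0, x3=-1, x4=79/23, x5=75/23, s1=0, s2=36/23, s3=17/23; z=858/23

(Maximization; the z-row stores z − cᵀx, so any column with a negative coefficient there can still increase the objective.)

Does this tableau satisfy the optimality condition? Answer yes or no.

no

Column x3 has objective-row coefficient -1, which is negative; an improving pivot exists, so not yet optimal.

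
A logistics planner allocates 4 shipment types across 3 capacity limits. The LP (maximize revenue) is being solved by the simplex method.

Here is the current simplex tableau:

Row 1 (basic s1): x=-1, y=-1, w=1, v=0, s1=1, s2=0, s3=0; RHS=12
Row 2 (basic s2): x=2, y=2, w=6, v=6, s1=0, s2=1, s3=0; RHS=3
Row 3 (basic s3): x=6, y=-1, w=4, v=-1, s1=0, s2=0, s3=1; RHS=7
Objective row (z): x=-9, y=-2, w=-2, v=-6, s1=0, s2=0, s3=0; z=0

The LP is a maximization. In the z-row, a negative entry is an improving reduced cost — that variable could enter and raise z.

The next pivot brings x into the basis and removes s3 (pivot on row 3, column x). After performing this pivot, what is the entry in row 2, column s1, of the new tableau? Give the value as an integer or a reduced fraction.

0

Pivot element is row 3, column x: 6.
Normalize row 3: new (row 3, s1) = 0/6 = 0.
row 2 ← row 2 − 2·(new row 3): 0 − 2·0 = 0.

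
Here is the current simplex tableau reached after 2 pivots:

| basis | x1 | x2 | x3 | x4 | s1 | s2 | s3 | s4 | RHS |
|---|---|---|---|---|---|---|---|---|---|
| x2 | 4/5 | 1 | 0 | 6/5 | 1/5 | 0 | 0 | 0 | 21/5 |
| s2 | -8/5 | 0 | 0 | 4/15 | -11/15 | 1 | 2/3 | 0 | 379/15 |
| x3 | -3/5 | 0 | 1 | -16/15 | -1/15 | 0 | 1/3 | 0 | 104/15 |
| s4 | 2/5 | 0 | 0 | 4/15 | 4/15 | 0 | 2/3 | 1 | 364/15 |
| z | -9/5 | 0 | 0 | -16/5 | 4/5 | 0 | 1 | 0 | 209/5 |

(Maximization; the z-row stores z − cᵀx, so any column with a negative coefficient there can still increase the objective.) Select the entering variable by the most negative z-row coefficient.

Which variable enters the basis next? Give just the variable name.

Objective-row coefficients: x1: -9/5, x2: 0, x3: 0, x4: -16/5, s1: 4/5, s2: 0, s3: 1, s4: 0.
The most negative is -16/5 in column x4, so x4 enters.

x4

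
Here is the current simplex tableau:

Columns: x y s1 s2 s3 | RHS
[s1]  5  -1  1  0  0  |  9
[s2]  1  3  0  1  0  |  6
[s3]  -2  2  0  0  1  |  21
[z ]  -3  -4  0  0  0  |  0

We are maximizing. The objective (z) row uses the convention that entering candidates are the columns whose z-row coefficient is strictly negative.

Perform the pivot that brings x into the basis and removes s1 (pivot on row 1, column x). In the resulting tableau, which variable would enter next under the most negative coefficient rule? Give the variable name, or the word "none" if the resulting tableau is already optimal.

y

Pivot element 5. New z-row = old z-row − (-3)·(row 1/5).
Updated z-row coefficients: x: 0, y: -23/5, s1: 3/5, s2: 0, s3: 0.
The most negative is -23/5 in column y, so y would enter next.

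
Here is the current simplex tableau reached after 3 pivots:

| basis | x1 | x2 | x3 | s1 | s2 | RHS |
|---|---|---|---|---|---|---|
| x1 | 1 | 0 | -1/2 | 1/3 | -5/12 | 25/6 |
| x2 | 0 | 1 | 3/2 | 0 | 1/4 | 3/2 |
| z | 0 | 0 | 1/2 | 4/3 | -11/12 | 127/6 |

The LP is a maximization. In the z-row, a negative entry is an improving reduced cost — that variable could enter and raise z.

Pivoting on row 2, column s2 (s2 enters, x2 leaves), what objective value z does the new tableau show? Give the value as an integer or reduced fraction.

Minimum ratio for s2: (3/2)/(1/4) = 6.
z changes by −(z-row coeff of s2)·ratio = −(-11/12)·6 = 11/2.
New z = 127/6 + (11/2) = 80/3.

80/3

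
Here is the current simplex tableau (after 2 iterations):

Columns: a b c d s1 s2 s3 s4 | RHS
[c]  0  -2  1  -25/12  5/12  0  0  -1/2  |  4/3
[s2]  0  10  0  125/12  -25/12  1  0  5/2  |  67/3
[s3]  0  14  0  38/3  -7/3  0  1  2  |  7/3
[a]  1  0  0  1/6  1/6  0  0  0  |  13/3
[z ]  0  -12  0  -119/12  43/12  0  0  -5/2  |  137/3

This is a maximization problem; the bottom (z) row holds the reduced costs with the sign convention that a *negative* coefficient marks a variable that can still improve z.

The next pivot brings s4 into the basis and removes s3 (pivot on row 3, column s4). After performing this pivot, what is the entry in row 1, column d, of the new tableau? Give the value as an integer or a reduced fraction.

Pivot element is row 3, column s4: 2.
Normalize row 3: new (row 3, d) = (38/3)/2 = 19/3.
row 1 ← row 1 − (-1/2)·(new row 3): -25/12 − (-1/2)·(19/3) = 13/12.

13/12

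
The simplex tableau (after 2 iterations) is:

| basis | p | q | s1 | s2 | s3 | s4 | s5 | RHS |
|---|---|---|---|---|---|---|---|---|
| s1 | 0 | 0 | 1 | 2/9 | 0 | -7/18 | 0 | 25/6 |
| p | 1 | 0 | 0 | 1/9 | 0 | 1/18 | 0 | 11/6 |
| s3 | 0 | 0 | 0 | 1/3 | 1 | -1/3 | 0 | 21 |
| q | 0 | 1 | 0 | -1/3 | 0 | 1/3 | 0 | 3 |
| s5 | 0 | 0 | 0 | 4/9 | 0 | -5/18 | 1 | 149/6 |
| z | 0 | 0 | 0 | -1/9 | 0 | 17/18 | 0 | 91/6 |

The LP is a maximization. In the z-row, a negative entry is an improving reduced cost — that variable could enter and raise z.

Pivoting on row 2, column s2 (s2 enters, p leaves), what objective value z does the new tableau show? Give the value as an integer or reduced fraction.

Minimum ratio for s2: (11/6)/(1/9) = 33/2.
z changes by −(z-row coeff of s2)·ratio = −(-1/9)·(33/2) = 11/6.
New z = 91/6 + (11/6) = 17.

17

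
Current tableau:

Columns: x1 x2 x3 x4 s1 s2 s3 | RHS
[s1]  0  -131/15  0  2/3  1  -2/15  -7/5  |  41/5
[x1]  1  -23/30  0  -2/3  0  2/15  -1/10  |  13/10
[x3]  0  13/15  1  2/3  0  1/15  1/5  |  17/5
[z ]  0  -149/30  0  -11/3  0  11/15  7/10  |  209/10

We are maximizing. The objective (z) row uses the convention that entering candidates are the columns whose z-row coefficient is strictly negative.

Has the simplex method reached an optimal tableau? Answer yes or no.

no

Column x2 has objective-row coefficient -149/30, which is negative; an improving pivot exists, so not yet optimal.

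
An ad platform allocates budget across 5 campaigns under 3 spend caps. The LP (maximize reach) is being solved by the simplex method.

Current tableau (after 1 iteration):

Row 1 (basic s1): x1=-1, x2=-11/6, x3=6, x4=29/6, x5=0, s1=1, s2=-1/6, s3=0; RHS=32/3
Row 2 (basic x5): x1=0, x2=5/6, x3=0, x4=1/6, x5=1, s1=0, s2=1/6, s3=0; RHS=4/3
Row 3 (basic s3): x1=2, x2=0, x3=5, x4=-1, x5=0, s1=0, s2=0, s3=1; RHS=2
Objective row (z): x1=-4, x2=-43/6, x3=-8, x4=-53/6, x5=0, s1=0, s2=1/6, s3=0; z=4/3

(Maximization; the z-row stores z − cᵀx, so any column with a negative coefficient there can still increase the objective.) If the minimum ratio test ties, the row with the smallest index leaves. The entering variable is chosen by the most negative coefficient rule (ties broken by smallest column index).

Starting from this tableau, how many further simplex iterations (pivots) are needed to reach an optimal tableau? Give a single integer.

pivot: x4 in, s1 out → z = 604/29
pivot: x2 in, x5 out → z = 418/13
pivot: x1 in, s3 out → z = 46
No improving column remains; optimal.

3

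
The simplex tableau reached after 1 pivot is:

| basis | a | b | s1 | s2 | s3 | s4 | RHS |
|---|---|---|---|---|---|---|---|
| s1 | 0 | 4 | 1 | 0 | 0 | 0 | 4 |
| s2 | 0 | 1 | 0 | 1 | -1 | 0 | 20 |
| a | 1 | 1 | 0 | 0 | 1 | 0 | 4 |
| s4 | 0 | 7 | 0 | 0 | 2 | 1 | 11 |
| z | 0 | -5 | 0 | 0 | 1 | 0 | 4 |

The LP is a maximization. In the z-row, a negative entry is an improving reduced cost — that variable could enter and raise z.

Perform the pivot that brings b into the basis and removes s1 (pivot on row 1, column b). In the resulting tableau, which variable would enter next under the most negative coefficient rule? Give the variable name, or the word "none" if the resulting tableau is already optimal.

Pivot element 4. New z-row = old z-row − (-5)·(row 1/4).
Updated z-row coefficients: a: 0, b: 0, s1: 5/4, s2: 0, s3: 1, s4: 0.
No coefficient is strictly negative; the tableau after this pivot is optimal.

none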